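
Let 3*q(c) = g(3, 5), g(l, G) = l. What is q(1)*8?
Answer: 8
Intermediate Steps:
q(c) = 1 (q(c) = (⅓)*3 = 1)
q(1)*8 = 1*8 = 8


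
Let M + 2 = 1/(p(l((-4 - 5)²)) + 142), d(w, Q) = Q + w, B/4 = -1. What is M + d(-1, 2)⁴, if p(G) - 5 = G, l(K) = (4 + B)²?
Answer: -146/147 ≈ -0.99320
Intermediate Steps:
B = -4 (B = 4*(-1) = -4)
l(K) = 0 (l(K) = (4 - 4)² = 0² = 0)
p(G) = 5 + G
M = -293/147 (M = -2 + 1/((5 + 0) + 142) = -2 + 1/(5 + 142) = -2 + 1/147 = -293/147 ≈ -1.9932)
M + d(-1, 2)⁴ = -293/147 + (2 - 1)⁴ = -293/147 + 1⁴ = -293/147 + 1 = -146/147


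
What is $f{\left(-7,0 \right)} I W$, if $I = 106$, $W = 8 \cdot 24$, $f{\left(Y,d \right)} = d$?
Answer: $0$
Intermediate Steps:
$W = 192$
$f{\left(-7,0 \right)} I W = 0 \cdot 106 \cdot 192 = 0 \cdot 192 = 0$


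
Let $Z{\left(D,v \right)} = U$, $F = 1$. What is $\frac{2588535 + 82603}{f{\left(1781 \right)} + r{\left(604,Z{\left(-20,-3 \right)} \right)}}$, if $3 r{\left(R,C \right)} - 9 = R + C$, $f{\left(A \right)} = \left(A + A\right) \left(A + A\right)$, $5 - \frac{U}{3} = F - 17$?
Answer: $\frac{4006707}{19032104} \approx 0.21052$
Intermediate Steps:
$U = 63$ ($U = 15 - 3 \left(1 - 17\right) = 15 - -48 = 15 + 48 = 63$)
$Z{\left(D,v \right)} = 63$
$f{\left(A \right)} = 4 A^{2}$ ($f{\left(A \right)} = 2 A 2 A = 4 A^{2}$)
$r{\left(R,C \right)} = 3 + \frac{C}{3} + \frac{R}{3}$ ($r{\left(R,C \right)} = 3 + \frac{R + C}{3} = 3 + \frac{C + R}{3} = 3 + \left(\frac{C}{3} + \frac{R}{3}\right) = 3 + \frac{C}{3} + \frac{R}{3}$)
$\frac{2588535 + 82603}{f{\left(1781 \right)} + r{\left(604,Z{\left(-20,-3 \right)} \right)}} = \frac{2588535 + 82603}{4 \cdot 1781^{2} + \left(3 + \frac{1}{3} \cdot 63 + \frac{1}{3} \cdot 604\right)} = \frac{2671138}{4 \cdot 3171961 + \left(3 + 21 + \frac{604}{3}\right)} = \frac{2671138}{12687844 + \frac{676}{3}} = \frac{2671138}{\frac{38064208}{3}} = 2671138 \cdot \frac{3}{38064208} = \frac{4006707}{19032104}$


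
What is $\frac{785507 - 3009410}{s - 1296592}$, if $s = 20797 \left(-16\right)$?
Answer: $\frac{2223903}{1629344} \approx 1.3649$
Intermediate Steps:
$s = -332752$
$\frac{785507 - 3009410}{s - 1296592} = \frac{785507 - 3009410}{-332752 - 1296592} = - \frac{2223903}{-1629344} = \left(-2223903\right) \left(- \frac{1}{1629344}\right) = \frac{2223903}{1629344}$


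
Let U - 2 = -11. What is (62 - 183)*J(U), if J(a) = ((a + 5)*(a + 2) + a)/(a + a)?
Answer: 2299/18 ≈ 127.72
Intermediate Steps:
U = -9 (U = 2 - 11 = -9)
J(a) = (a + (2 + a)*(5 + a))/(2*a) (J(a) = ((5 + a)*(2 + a) + a)/((2*a)) = ((2 + a)*(5 + a) + a)*(1/(2*a)) = (a + (2 + a)*(5 + a))*(1/(2*a)) = (a + (2 + a)*(5 + a))/(2*a))
(62 - 183)*J(U) = (62 - 183)*(4 + (1/2)*(-9) + 5/(-9)) = -121*(4 - 9/2 + 5*(-1/9)) = -121*(4 - 9/2 - 5/9) = -121*(-19/18) = 2299/18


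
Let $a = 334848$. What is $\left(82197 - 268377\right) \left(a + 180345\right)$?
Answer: $-95918632740$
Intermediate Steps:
$\left(82197 - 268377\right) \left(a + 180345\right) = \left(82197 - 268377\right) \left(334848 + 180345\right) = \left(-186180\right) 515193 = -95918632740$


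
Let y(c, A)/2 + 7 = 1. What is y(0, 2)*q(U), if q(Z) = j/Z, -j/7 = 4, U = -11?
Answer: -336/11 ≈ -30.545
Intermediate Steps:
j = -28 (j = -7*4 = -28)
y(c, A) = -12 (y(c, A) = -14 + 2*1 = -14 + 2 = -12)
q(Z) = -28/Z
y(0, 2)*q(U) = -(-336)/(-11) = -(-336)*(-1)/11 = -12*28/11 = -336/11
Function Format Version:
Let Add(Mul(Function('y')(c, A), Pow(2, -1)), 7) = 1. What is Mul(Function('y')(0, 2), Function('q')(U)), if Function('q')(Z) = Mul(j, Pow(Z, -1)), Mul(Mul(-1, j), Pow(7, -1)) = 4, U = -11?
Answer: Rational(-336, 11) ≈ -30.545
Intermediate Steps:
j = -28 (j = Mul(-7, 4) = -28)
Function('y')(c, A) = -12 (Function('y')(c, A) = Add(-14, Mul(2, 1)) = Add(-14, 2) = -12)
Function('q')(Z) = Mul(-28, Pow(Z, -1))
Mul(Function('y')(0, 2), Function('q')(U)) = Mul(-12, Mul(-28, Pow(-11, -1))) = Mul(-12, Mul(-28, Rational(-1, 11))) = Mul(-12, Rational(28, 11)) = Rational(-336, 11)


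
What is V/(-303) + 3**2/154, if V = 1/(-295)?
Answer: 804619/13765290 ≈ 0.058453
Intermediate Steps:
V = -1/295 ≈ -0.0033898
V/(-303) + 3**2/154 = -1/295/(-303) + 3**2/154 = -1/295*(-1/303) + 9*(1/154) = 1/89385 + 9/154 = 804619/13765290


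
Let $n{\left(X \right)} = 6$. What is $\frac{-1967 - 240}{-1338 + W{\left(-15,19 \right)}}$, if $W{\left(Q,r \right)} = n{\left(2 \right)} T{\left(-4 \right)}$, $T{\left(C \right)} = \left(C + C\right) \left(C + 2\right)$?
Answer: $\frac{2207}{1242} \approx 1.777$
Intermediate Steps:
$T{\left(C \right)} = 2 C \left(2 + C\right)$
$W{\left(Q,r \right)} = 96$ ($W{\left(Q,r \right)} = 6 \cdot 2 \left(-4\right) \left(2 - 4\right) = 6 \cdot 2 \left(-4\right) \left(-2\right) = 6 \cdot 16 = 96$)
$\frac{-1967 - 240}{-1338 + W{\left(-15,19 \right)}} = \frac{-1967 - 240}{-1338 + 96} = - \frac{2207}{-1242} = \left(-2207\right) \left(- \frac{1}{1242}\right) = \frac{2207}{1242}$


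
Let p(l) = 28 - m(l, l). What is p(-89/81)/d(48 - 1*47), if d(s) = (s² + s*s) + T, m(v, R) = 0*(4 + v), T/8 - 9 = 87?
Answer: 2/55 ≈ 0.036364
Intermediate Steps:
T = 768 (T = 72 + 8*87 = 72 + 696 = 768)
m(v, R) = 0
d(s) = 768 + 2*s² (d(s) = (s² + s*s) + 768 = (s² + s²) + 768 = 2*s² + 768 = 768 + 2*s²)
p(l) = 28 (p(l) = 28 - 1*0 = 28 + 0 = 28)
p(-89/81)/d(48 - 1*47) = 28/(768 + 2*(48 - 1*47)²) = 28/(768 + 2*(48 - 47)²) = 28/(768 + 2*1²) = 28/(768 + 2*1) = 28/(768 + 2) = 28/770 = 28*(1/770) = 2/55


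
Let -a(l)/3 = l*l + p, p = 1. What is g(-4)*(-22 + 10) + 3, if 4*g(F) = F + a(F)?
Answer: 168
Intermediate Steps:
a(l) = -3 - 3*l² (a(l) = -3*(l*l + 1) = -3*(l² + 1) = -3*(1 + l²) = -3 - 3*l²)
g(F) = -¾ - 3*F²/4 + F/4 (g(F) = (F + (-3 - 3*F²))/4 = (-3 + F - 3*F²)/4 = -¾ - 3*F²/4 + F/4)
g(-4)*(-22 + 10) + 3 = (-¾ - ¾*(-4)² + (¼)*(-4))*(-22 + 10) + 3 = (-¾ - ¾*16 - 1)*(-12) + 3 = (-¾ - 12 - 1)*(-12) + 3 = -55/4*(-12) + 3 = 165 + 3 = 168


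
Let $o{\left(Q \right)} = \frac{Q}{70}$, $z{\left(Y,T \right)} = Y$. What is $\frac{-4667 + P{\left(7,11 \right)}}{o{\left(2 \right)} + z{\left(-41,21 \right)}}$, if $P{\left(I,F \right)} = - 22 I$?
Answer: $\frac{56245}{478} \approx 117.67$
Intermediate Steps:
$o{\left(Q \right)} = \frac{Q}{70}$ ($o{\left(Q \right)} = Q \frac{1}{70} = \frac{Q}{70}$)
$\frac{-4667 + P{\left(7,11 \right)}}{o{\left(2 \right)} + z{\left(-41,21 \right)}} = \frac{-4667 - 154}{\frac{1}{70} \cdot 2 - 41} = \frac{-4667 - 154}{\frac{1}{35} - 41} = - \frac{4821}{- \frac{1434}{35}} = \left(-4821\right) \left(- \frac{35}{1434}\right) = \frac{56245}{478}$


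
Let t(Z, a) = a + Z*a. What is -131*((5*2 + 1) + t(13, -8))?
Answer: 13231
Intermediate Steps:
-131*((5*2 + 1) + t(13, -8)) = -131*((5*2 + 1) - 8*(1 + 13)) = -131*((10 + 1) - 8*14) = -131*(11 - 112) = -131*(-101) = 13231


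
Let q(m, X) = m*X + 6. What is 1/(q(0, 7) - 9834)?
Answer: -1/9828 ≈ -0.00010175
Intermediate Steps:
q(m, X) = 6 + X*m (q(m, X) = X*m + 6 = 6 + X*m)
1/(q(0, 7) - 9834) = 1/((6 + 7*0) - 9834) = 1/((6 + 0) - 9834) = 1/(6 - 9834) = 1/(-9828) = -1/9828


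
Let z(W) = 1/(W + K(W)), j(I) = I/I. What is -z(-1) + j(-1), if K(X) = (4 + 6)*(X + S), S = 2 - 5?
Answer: 42/41 ≈ 1.0244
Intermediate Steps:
j(I) = 1
S = -3
K(X) = -30 + 10*X (K(X) = (4 + 6)*(X - 3) = 10*(-3 + X) = -30 + 10*X)
z(W) = 1/(-30 + 11*W) (z(W) = 1/(W + (-30 + 10*W)) = 1/(-30 + 11*W))
-z(-1) + j(-1) = -1/(-30 + 11*(-1)) + 1 = -1/(-30 - 11) + 1 = -1/(-41) + 1 = -1*(-1/41) + 1 = 1/41 + 1 = 42/41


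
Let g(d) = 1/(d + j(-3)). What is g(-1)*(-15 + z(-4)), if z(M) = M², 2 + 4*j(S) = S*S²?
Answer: -4/33 ≈ -0.12121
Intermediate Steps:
j(S) = -½ + S³/4 (j(S) = -½ + (S*S²)/4 = -½ + S³/4)
g(d) = 1/(-29/4 + d) (g(d) = 1/(d + (-½ + (¼)*(-3)³)) = 1/(d + (-½ + (¼)*(-27))) = 1/(d + (-½ - 27/4)) = 1/(d - 29/4) = 1/(-29/4 + d))
g(-1)*(-15 + z(-4)) = (4/(-29 + 4*(-1)))*(-15 + (-4)²) = (4/(-29 - 4))*(-15 + 16) = (4/(-33))*1 = (4*(-1/33))*1 = -4/33*1 = -4/33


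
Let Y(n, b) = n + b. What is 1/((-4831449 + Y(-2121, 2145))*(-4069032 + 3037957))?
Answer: 1/4981561531875 ≈ 2.0074e-13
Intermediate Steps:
Y(n, b) = b + n
1/((-4831449 + Y(-2121, 2145))*(-4069032 + 3037957)) = 1/((-4831449 + (2145 - 2121))*(-4069032 + 3037957)) = 1/((-4831449 + 24)*(-1031075)) = 1/(-4831425*(-1031075)) = 1/4981561531875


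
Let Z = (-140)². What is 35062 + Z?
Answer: 54662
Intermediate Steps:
Z = 19600
35062 + Z = 35062 + 19600 = 54662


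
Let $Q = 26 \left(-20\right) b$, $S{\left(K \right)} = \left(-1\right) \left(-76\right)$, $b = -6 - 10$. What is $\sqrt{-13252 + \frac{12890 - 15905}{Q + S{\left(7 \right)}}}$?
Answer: $\frac{i \sqrt{233549027893}}{4198} \approx 115.12 i$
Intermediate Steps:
$b = -16$
$S{\left(K \right)} = 76$
$Q = 8320$ ($Q = 26 \left(-20\right) \left(-16\right) = \left(-520\right) \left(-16\right) = 8320$)
$\sqrt{-13252 + \frac{12890 - 15905}{Q + S{\left(7 \right)}}} = \sqrt{-13252 + \frac{12890 - 15905}{8320 + 76}} = \sqrt{-13252 - \frac{3015}{8396}} = \sqrt{- \frac{111266807}{8396}} = \frac{i \sqrt{233549027893}}{4198}$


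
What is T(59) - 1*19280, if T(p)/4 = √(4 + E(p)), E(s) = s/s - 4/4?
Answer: -19272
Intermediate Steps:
E(s) = 0 (E(s) = 1 - 4*¼ = 1 - 1 = 0)
T(p) = 8 (T(p) = 4*√(4 + 0) = 4*√4 = 4*2 = 8)
T(59) - 1*19280 = 8 - 1*19280 = 8 - 19280 = -19272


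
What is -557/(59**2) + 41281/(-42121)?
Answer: -167160558/146623201 ≈ -1.1401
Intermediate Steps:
-557/(59**2) + 41281/(-42121) = -557/3481 + 41281*(-1/42121) = -557*1/3481 - 41281/42121 = -557/3481 - 41281/42121 = -167160558/146623201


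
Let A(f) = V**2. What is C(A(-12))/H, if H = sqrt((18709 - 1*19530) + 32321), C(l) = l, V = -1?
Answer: sqrt(35)/1050 ≈ 0.0056344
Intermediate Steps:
A(f) = 1 (A(f) = (-1)**2 = 1)
H = 30*sqrt(35) (H = sqrt((18709 - 19530) + 32321) = sqrt(-821 + 32321) = sqrt(31500) = 30*sqrt(35) ≈ 177.48)
C(A(-12))/H = 1/(30*sqrt(35)) = 1*(sqrt(35)/1050) = sqrt(35)/1050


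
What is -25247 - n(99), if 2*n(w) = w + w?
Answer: -25346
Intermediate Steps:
n(w) = w (n(w) = (w + w)/2 = (2*w)/2 = w)
-25247 - n(99) = -25247 - 1*99 = -25247 - 99 = -25346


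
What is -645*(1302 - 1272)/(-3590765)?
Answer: 3870/718153 ≈ 0.0053888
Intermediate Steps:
-645*(1302 - 1272)/(-3590765) = -645*30*(-1/3590765) = -19350*(-1/3590765) = 3870/718153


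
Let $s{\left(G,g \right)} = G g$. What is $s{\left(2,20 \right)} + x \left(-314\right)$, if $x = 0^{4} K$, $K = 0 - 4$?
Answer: $40$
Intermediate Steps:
$K = -4$
$x = 0$ ($x = 0^{4} \left(-4\right) = 0 \left(-4\right) = 0$)
$s{\left(2,20 \right)} + x \left(-314\right) = 2 \cdot 20 + 0 \left(-314\right) = 40 + 0 = 40$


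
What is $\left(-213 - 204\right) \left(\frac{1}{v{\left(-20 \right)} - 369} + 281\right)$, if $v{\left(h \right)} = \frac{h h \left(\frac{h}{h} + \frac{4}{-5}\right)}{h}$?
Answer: $- \frac{43706604}{373} \approx -1.1718 \cdot 10^{5}$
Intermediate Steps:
$v{\left(h \right)} = \frac{h}{5}$ ($v{\left(h \right)} = \frac{h^{2} \left(1 + 4 \left(- \frac{1}{5}\right)\right)}{h} = \frac{h^{2} \left(1 - \frac{4}{5}\right)}{h} = \frac{h^{2} \cdot \frac{1}{5}}{h} = \frac{\frac{1}{5} h^{2}}{h} = \frac{h}{5}$)
$\left(-213 - 204\right) \left(\frac{1}{v{\left(-20 \right)} - 369} + 281\right) = \left(-213 - 204\right) \left(\frac{1}{\frac{1}{5} \left(-20\right) - 369} + 281\right) = - 417 \left(\frac{1}{-4 - 369} + 281\right) = - 417 \left(\frac{1}{-373} + 281\right) = - 417 \left(- \frac{1}{373} + 281\right) = \left(-417\right) \frac{104812}{373} = - \frac{43706604}{373}$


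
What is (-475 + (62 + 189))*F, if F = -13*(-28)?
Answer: -81536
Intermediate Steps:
F = 364
(-475 + (62 + 189))*F = (-475 + (62 + 189))*364 = (-475 + 251)*364 = -224*364 = -81536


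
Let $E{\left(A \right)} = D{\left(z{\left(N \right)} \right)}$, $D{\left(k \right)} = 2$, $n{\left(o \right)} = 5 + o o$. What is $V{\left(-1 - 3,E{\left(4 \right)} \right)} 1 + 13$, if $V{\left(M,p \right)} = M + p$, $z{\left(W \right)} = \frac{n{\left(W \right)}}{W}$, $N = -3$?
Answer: $11$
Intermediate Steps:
$n{\left(o \right)} = 5 + o^{2}$
$z{\left(W \right)} = \frac{5 + W^{2}}{W}$
$E{\left(A \right)} = 2$
$V{\left(-1 - 3,E{\left(4 \right)} \right)} 1 + 13 = \left(\left(-1 - 3\right) + 2\right) 1 + 13 = \left(-4 + 2\right) 1 + 13 = \left(-2\right) 1 + 13 = -2 + 13 = 11$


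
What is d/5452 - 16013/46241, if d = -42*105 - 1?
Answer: -291271927/252105932 ≈ -1.1554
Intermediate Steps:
d = -4411 (d = -4410 - 1 = -4411)
d/5452 - 16013/46241 = -4411/5452 - 16013/46241 = -291271927/252105932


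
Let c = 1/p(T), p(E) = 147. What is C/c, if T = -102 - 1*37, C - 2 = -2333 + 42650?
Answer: 5926893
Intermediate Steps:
C = 40319 (C = 2 + (-2333 + 42650) = 2 + 40317 = 40319)
T = -139 (T = -102 - 37 = -139)
c = 1/147 ≈ 0.0068027
C/c = 40319/(1/147) = 40319*147 = 5926893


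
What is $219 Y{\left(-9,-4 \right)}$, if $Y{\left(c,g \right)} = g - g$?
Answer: $0$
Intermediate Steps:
$Y{\left(c,g \right)} = 0$
$219 Y{\left(-9,-4 \right)} = 219 \cdot 0 = 0$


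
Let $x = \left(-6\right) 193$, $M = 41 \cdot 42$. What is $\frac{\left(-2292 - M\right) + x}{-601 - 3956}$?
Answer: $\frac{1724}{1519} \approx 1.135$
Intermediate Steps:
$M = 1722$
$x = -1158$
$\frac{\left(-2292 - M\right) + x}{-601 - 3956} = \frac{\left(-2292 - 1722\right) - 1158}{-601 - 3956} = \frac{\left(-2292 - 1722\right) - 1158}{-4557} = \left(-4014 - 1158\right) \left(- \frac{1}{4557}\right) = \left(-5172\right) \left(- \frac{1}{4557}\right) = \frac{1724}{1519}$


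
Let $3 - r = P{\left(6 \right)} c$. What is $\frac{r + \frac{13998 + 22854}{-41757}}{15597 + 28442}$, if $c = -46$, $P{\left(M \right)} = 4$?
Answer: $\frac{2590569}{612978841} \approx 0.0042262$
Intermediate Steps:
$r = 187$ ($r = 3 - 4 \left(-46\right) = 3 - -184 = 3 + 184 = 187$)
$\frac{r + \frac{13998 + 22854}{-41757}}{15597 + 28442} = \frac{187 + \frac{13998 + 22854}{-41757}}{15597 + 28442} = \frac{187 + 36852 \left(- \frac{1}{41757}\right)}{44039} = \left(187 - \frac{12284}{13919}\right) \frac{1}{44039} = \frac{2590569}{13919} \cdot \frac{1}{44039} = \frac{2590569}{612978841}$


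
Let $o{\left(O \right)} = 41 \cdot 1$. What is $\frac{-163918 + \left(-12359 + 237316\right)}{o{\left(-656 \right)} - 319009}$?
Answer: $- \frac{61039}{318968} \approx -0.19136$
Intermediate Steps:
$o{\left(O \right)} = 41$
$\frac{-163918 + \left(-12359 + 237316\right)}{o{\left(-656 \right)} - 319009} = \frac{-163918 + \left(-12359 + 237316\right)}{41 - 319009} = \frac{-163918 + 224957}{-318968} = 61039 \left(- \frac{1}{318968}\right) = - \frac{61039}{318968}$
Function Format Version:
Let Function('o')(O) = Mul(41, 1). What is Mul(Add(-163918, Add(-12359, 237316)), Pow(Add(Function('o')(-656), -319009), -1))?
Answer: Rational(-61039, 318968) ≈ -0.19136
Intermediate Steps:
Function('o')(O) = 41
Mul(Add(-163918, Add(-12359, 237316)), Pow(Add(Function('o')(-656), -319009), -1)) = Mul(Add(-163918, Add(-12359, 237316)), Pow(Add(41, -319009), -1)) = Mul(Add(-163918, 224957), Pow(-318968, -1)) = Mul(61039, Rational(-1, 318968)) = Rational(-61039, 318968)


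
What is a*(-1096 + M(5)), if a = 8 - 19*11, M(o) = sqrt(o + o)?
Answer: 220296 - 201*sqrt(10) ≈ 2.1966e+5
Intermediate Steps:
M(o) = sqrt(2)*sqrt(o) (M(o) = sqrt(2*o) = sqrt(2)*sqrt(o))
a = -201 (a = 8 - 209 = -201)
a*(-1096 + M(5)) = -201*(-1096 + sqrt(2)*sqrt(5)) = -201*(-1096 + sqrt(10)) = 220296 - 201*sqrt(10)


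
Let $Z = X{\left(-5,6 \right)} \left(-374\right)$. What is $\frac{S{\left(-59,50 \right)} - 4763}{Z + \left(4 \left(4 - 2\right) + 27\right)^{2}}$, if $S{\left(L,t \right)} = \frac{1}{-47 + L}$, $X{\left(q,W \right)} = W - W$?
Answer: $- \frac{504879}{129850} \approx -3.8882$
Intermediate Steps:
$X{\left(q,W \right)} = 0$
$Z = 0$ ($Z = 0 \left(-374\right) = 0$)
$\frac{S{\left(-59,50 \right)} - 4763}{Z + \left(4 \left(4 - 2\right) + 27\right)^{2}} = \frac{\frac{1}{-47 - 59} - 4763}{0 + \left(4 \left(4 - 2\right) + 27\right)^{2}} = \frac{\frac{1}{-106} - 4763}{0 + \left(4 \cdot 2 + 27\right)^{2}} = \frac{- \frac{1}{106} - 4763}{0 + \left(8 + 27\right)^{2}} = - \frac{504879}{106 \left(0 + 35^{2}\right)} = - \frac{504879}{106 \left(0 + 1225\right)} = - \frac{504879}{106 \cdot 1225} = \left(- \frac{504879}{106}\right) \frac{1}{1225} = - \frac{504879}{129850}$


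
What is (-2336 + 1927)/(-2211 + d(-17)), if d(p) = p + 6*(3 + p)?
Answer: 409/2312 ≈ 0.17690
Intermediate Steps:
d(p) = 18 + 7*p (d(p) = p + (18 + 6*p) = 18 + 7*p)
(-2336 + 1927)/(-2211 + d(-17)) = (-2336 + 1927)/(-2211 + (18 + 7*(-17))) = -409/(-2211 + (18 - 119)) = -409/(-2211 - 101) = -409/(-2312) = -409*(-1/2312) = 409/2312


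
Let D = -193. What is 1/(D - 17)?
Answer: -1/210 ≈ -0.0047619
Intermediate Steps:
1/(D - 17) = 1/(-193 - 17) = 1/(-210) = -1/210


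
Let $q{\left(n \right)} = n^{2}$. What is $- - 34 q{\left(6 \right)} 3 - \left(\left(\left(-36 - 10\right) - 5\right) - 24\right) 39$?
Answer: $6597$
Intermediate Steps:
$- - 34 q{\left(6 \right)} 3 - \left(\left(\left(-36 - 10\right) - 5\right) - 24\right) 39 = - - 34 \cdot 6^{2} \cdot 3 - \left(\left(\left(-36 - 10\right) - 5\right) - 24\right) 39 = - \left(-34\right) 36 \cdot 3 - \left(\left(-46 - 5\right) - 24\right) 39 = - \left(-1224\right) 3 - \left(-51 - 24\right) 39 = \left(-1\right) \left(-3672\right) - \left(-75\right) 39 = 3672 - -2925 = 3672 + 2925 = 6597$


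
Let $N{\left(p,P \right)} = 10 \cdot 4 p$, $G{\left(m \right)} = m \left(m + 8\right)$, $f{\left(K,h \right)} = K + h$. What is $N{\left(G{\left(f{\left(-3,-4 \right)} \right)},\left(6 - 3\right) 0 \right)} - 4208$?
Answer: $-4488$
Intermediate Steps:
$G{\left(m \right)} = m \left(8 + m\right)$
$N{\left(p,P \right)} = 40 p$
$N{\left(G{\left(f{\left(-3,-4 \right)} \right)},\left(6 - 3\right) 0 \right)} - 4208 = 40 \left(-3 - 4\right) \left(8 - 7\right) - 4208 = 40 \left(- 7 \left(8 - 7\right)\right) - 4208 = 40 \left(\left(-7\right) 1\right) - 4208 = 40 \left(-7\right) - 4208 = -280 - 4208 = -4488$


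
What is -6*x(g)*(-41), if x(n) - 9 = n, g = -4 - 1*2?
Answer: 738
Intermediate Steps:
g = -6 (g = -4 - 2 = -6)
x(n) = 9 + n
-6*x(g)*(-41) = -6*(9 - 6)*(-41) = -6*3*(-41) = -18*(-41) = 738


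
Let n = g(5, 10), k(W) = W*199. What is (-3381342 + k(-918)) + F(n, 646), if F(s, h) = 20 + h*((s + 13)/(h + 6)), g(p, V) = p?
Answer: -580929745/163 ≈ -3.5640e+6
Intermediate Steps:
k(W) = 199*W
n = 5
F(s, h) = 20 + h*(13 + s)/(6 + h) (F(s, h) = 20 + h*((13 + s)/(6 + h)) = 20 + h*(13 + s)/(6 + h))
(-3381342 + k(-918)) + F(n, 646) = (-3381342 + 199*(-918)) + (120 + 33*646 + 646*5)/(6 + 646) = (-3381342 - 182682) + (120 + 21318 + 3230)/652 = -3564024 + (1/652)*24668 = -3564024 + 6167/163 = -580929745/163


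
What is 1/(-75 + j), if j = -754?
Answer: -1/829 ≈ -0.0012063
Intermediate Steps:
1/(-75 + j) = 1/(-75 - 754) = 1/(-829) = -1/829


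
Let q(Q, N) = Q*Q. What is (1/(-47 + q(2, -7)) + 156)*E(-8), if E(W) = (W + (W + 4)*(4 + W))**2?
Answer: 429248/43 ≈ 9982.5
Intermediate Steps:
q(Q, N) = Q**2
E(W) = (W + (4 + W)**2)**2 (E(W) = (W + (4 + W)*(4 + W))**2 = (W + (4 + W)**2)**2)
(1/(-47 + q(2, -7)) + 156)*E(-8) = (1/(-47 + 2**2) + 156)*(-8 + (4 - 8)**2)**2 = (1/(-47 + 4) + 156)*(-8 + (-4)**2)**2 = (1/(-43) + 156)*(-8 + 16)**2 = (-1/43 + 156)*8**2 = (6707/43)*64 = 429248/43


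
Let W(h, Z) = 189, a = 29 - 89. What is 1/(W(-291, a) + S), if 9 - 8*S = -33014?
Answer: 8/34535 ≈ 0.00023165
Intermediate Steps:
S = 33023/8 (S = 9/8 - ⅛*(-33014) = 9/8 + 16507/4 = 33023/8 ≈ 4127.9)
a = -60
1/(W(-291, a) + S) = 1/(189 + 33023/8) = 1/(34535/8) = 8/34535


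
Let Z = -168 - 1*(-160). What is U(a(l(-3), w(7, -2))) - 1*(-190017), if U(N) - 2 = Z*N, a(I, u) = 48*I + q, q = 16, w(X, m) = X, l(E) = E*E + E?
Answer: 187587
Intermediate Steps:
l(E) = E + E**2 (l(E) = E**2 + E = E + E**2)
Z = -8 (Z = -168 + 160 = -8)
a(I, u) = 16 + 48*I (a(I, u) = 48*I + 16 = 16 + 48*I)
U(N) = 2 - 8*N
U(a(l(-3), w(7, -2))) - 1*(-190017) = (2 - 8*(16 + 48*(-3*(1 - 3)))) - 1*(-190017) = (2 - 8*(16 + 48*(-3*(-2)))) + 190017 = (2 - 8*(16 + 48*6)) + 190017 = (2 - 8*(16 + 288)) + 190017 = (2 - 8*304) + 190017 = (2 - 2432) + 190017 = -2430 + 190017 = 187587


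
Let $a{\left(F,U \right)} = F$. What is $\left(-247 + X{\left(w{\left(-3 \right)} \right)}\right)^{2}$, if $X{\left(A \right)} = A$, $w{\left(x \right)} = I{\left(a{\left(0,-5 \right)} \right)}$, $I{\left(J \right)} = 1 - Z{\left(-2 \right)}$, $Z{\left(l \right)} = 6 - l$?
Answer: $64516$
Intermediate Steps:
$I{\left(J \right)} = -7$ ($I{\left(J \right)} = 1 - \left(6 - -2\right) = 1 - \left(6 + 2\right) = 1 - 8 = -7$)
$w{\left(x \right)} = -7$
$\left(-247 + X{\left(w{\left(-3 \right)} \right)}\right)^{2} = \left(-247 - 7\right)^{2} = \left(-254\right)^{2} = 64516$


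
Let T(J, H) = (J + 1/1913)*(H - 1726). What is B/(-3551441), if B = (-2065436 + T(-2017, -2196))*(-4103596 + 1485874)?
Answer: 29271200843584584/6793906633 ≈ 4.3084e+6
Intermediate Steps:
T(J, H) = (-1726 + H)*(1/1913 + J) (T(J, H) = (J + 1/1913)*(-1726 + H) = (1/1913 + J)*(-1726 + H) = (-1726 + H)*(1/1913 + J))
B = -29271200843584584/1913 (B = (-2065436 + (-1726/1913 - 1726*(-2017) + (1/1913)*(-2196) - 2196*(-2017)))*(-4103596 + 1485874) = (-2065436 + (-1726/1913 + 3481342 - 2196/1913 + 4429332))*(-2617722) = (-2065436 + 15133115440/1913)*(-2617722) = (11181936372/1913)*(-2617722) = -29271200843584584/1913 ≈ -1.5301e+13)
B/(-3551441) = -29271200843584584/1913/(-3551441) = -29271200843584584/1913*(-1/3551441) = 29271200843584584/6793906633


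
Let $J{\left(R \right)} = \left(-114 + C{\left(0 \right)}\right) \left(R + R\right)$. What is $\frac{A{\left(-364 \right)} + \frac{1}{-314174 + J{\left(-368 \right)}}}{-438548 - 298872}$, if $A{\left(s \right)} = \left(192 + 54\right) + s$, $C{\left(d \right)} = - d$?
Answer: $\frac{27171861}{169805703400} \approx 0.00016002$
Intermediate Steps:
$J{\left(R \right)} = - 228 R$ ($J{\left(R \right)} = \left(-114 - 0\right) \left(R + R\right) = \left(-114 + 0\right) 2 R = - 114 \cdot 2 R = - 228 R$)
$A{\left(s \right)} = 246 + s$
$\frac{A{\left(-364 \right)} + \frac{1}{-314174 + J{\left(-368 \right)}}}{-438548 - 298872} = \frac{\left(246 - 364\right) + \frac{1}{-314174 - -83904}}{-438548 - 298872} = \frac{-118 + \frac{1}{-314174 + 83904}}{-737420} = \left(-118 + \frac{1}{-230270}\right) \left(- \frac{1}{737420}\right) = \left(-118 - \frac{1}{230270}\right) \left(- \frac{1}{737420}\right) = \left(- \frac{27171861}{230270}\right) \left(- \frac{1}{737420}\right) = \frac{27171861}{169805703400}$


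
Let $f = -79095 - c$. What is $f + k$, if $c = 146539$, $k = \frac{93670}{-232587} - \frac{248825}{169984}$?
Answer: $- \frac{8920755100159027}{39536068608} \approx -2.2564 \cdot 10^{5}$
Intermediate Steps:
$k = - \frac{73795861555}{39536068608}$ ($k = 93670 \left(- \frac{1}{232587}\right) - \frac{248825}{169984} = - \frac{93670}{232587} - \frac{248825}{169984} = - \frac{73795861555}{39536068608} \approx -1.8665$)
$f = -225634$ ($f = -79095 - 146539 = -225634$)
$f + k = -225634 - \frac{73795861555}{39536068608} = - \frac{8920755100159027}{39536068608}$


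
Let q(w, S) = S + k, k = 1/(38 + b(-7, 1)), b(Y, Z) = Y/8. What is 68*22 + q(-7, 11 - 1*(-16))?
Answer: 452339/297 ≈ 1523.0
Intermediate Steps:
b(Y, Z) = Y/8 (b(Y, Z) = Y*(1/8) = Y/8)
k = 8/297 (k = 1/(38 + (1/8)*(-7)) = 1/(38 - 7/8) = 1/(297/8) = 8/297 ≈ 0.026936)
q(w, S) = 8/297 + S (q(w, S) = S + 8/297 = 8/297 + S)
68*22 + q(-7, 11 - 1*(-16)) = 68*22 + (8/297 + (11 - 1*(-16))) = 1496 + (8/297 + (11 + 16)) = 1496 + (8/297 + 27) = 1496 + 8027/297 = 452339/297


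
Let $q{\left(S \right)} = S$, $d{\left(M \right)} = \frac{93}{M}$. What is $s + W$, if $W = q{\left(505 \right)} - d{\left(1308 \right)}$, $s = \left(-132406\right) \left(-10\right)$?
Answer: $\frac{577510309}{436} \approx 1.3246 \cdot 10^{6}$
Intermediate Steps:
$s = 1324060$
$W = \frac{220149}{436}$ ($W = 505 - \frac{93}{1308} = 505 - 93 \cdot \frac{1}{1308} = 505 - \frac{31}{436} = \frac{220149}{436} \approx 504.93$)
$s + W = 1324060 + \frac{220149}{436} = \frac{577510309}{436}$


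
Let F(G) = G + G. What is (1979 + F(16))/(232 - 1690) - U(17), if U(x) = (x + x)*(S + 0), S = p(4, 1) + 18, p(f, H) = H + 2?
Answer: -1043023/1458 ≈ -715.38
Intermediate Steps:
p(f, H) = 2 + H
S = 21 (S = (2 + 1) + 18 = 3 + 18 = 21)
F(G) = 2*G
U(x) = 42*x (U(x) = (x + x)*(21 + 0) = (2*x)*21 = 42*x)
(1979 + F(16))/(232 - 1690) - U(17) = (1979 + 2*16)/(232 - 1690) - 42*17 = (1979 + 32)/(-1458) - 1*714 = 2011*(-1/1458) - 714 = -2011/1458 - 714 = -1043023/1458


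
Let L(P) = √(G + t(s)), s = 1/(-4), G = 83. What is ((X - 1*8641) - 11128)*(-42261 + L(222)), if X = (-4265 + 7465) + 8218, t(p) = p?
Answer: 352921611 - 8351*√331/2 ≈ 3.5285e+8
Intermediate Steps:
s = -¼ (s = 1*(-¼) = -¼ ≈ -0.25000)
X = 11418 (X = 3200 + 8218 = 11418)
L(P) = √331/2 (L(P) = √(83 - ¼) = √(331/4) = √331/2)
((X - 1*8641) - 11128)*(-42261 + L(222)) = ((11418 - 1*8641) - 11128)*(-42261 + √331/2) = ((11418 - 8641) - 11128)*(-42261 + √331/2) = (2777 - 11128)*(-42261 + √331/2) = -8351*(-42261 + √331/2) = 352921611 - 8351*√331/2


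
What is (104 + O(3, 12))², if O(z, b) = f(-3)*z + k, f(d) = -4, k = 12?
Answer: 10816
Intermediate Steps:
O(z, b) = 12 - 4*z (O(z, b) = -4*z + 12 = 12 - 4*z)
(104 + O(3, 12))² = (104 + (12 - 4*3))² = (104 + (12 - 12))² = (104 + 0)² = 104² = 10816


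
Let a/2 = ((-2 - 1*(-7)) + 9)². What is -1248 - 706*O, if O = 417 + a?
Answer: -572402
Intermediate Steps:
a = 392 (a = 2*((-2 - 1*(-7)) + 9)² = 2*((-2 + 7) + 9)² = 2*(5 + 9)² = 2*14² = 2*196 = 392)
O = 809 (O = 417 + 392 = 809)
-1248 - 706*O = -1248 - 706*809 = -1248 - 571154 = -572402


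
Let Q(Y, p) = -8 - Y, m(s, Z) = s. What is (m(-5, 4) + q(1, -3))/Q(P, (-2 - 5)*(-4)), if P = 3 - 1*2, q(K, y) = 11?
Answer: -2/3 ≈ -0.66667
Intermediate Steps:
P = 1 (P = 3 - 2 = 1)
(m(-5, 4) + q(1, -3))/Q(P, (-2 - 5)*(-4)) = (-5 + 11)/(-8 - 1*1) = 6/(-8 - 1) = 6/(-9) = 6*(-1/9) = -2/3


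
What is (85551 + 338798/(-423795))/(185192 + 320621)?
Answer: 36255747247/214361020335 ≈ 0.16913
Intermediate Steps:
(85551 + 338798/(-423795))/(185192 + 320621) = (85551 + 338798*(-1/423795))/505813 = (85551 - 338798/423795)*(1/505813) = (36255747247/423795)*(1/505813) = 36255747247/214361020335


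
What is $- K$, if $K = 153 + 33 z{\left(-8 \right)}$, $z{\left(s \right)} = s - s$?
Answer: $-153$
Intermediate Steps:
$z{\left(s \right)} = 0$
$K = 153$ ($K = 153 + 33 \cdot 0 = 153 + 0 = 153$)
$- K = \left(-1\right) 153 = -153$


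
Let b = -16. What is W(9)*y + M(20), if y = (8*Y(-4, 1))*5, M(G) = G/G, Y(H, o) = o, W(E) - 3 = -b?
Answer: 761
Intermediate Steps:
W(E) = 19 (W(E) = 3 - 1*(-16) = 3 + 16 = 19)
M(G) = 1
y = 40 (y = (8*1)*5 = 8*5 = 40)
W(9)*y + M(20) = 19*40 + 1 = 760 + 1 = 761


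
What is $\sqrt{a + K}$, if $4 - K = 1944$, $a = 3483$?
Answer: $\sqrt{1543} \approx 39.281$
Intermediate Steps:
$K = -1940$ ($K = 4 - 1944 = -1940$)
$\sqrt{a + K} = \sqrt{3483 - 1940} = \sqrt{1543}$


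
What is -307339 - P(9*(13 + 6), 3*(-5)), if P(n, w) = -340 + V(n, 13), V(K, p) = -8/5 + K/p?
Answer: -19955686/65 ≈ -3.0701e+5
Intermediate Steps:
V(K, p) = -8/5 + K/p (V(K, p) = -8*1/5 + K/p = -8/5 + K/p)
P(n, w) = -1708/5 + n/13 (P(n, w) = -340 + (-8/5 + n/13) = -1708/5 + n/13)
-307339 - P(9*(13 + 6), 3*(-5)) = -307339 - (-1708/5 + (9*(13 + 6))/13) = -307339 - (-1708/5 + (9*19)/13) = -307339 - (-1708/5 + (1/13)*171) = -307339 - (-1708/5 + 171/13) = -307339 - 1*(-21349/65) = -307339 + 21349/65 = -19955686/65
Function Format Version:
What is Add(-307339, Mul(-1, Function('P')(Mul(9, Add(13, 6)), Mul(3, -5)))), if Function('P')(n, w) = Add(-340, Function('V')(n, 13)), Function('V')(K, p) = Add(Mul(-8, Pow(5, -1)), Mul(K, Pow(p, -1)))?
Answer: Rational(-19955686, 65) ≈ -3.0701e+5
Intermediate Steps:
Function('V')(K, p) = Add(Rational(-8, 5), Mul(K, Pow(p, -1))) (Function('V')(K, p) = Add(Mul(-8, Rational(1, 5)), Mul(K, Pow(p, -1))) = Add(Rational(-8, 5), Mul(K, Pow(p, -1))))
Function('P')(n, w) = Add(Rational(-1708, 5), Mul(Rational(1, 13), n)) (Function('P')(n, w) = Add(-340, Add(Rational(-8, 5), Mul(n, Pow(13, -1)))) = Add(-340, Add(Rational(-8, 5), Mul(n, Rational(1, 13)))) = Add(-340, Add(Rational(-8, 5), Mul(Rational(1, 13), n))) = Add(Rational(-1708, 5), Mul(Rational(1, 13), n)))
Add(-307339, Mul(-1, Function('P')(Mul(9, Add(13, 6)), Mul(3, -5)))) = Add(-307339, Mul(-1, Add(Rational(-1708, 5), Mul(Rational(1, 13), Mul(9, Add(13, 6)))))) = Add(-307339, Mul(-1, Add(Rational(-1708, 5), Mul(Rational(1, 13), Mul(9, 19))))) = Add(-307339, Mul(-1, Add(Rational(-1708, 5), Mul(Rational(1, 13), 171)))) = Add(-307339, Mul(-1, Add(Rational(-1708, 5), Rational(171, 13)))) = Add(-307339, Mul(-1, Rational(-21349, 65))) = Add(-307339, Rational(21349, 65)) = Rational(-19955686, 65)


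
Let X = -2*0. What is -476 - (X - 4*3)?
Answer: -464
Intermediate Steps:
X = 0
-476 - (X - 4*3) = -476 - (0 - 4*3) = -476 - (0 - 12) = -476 - 1*(-12) = -476 + 12 = -464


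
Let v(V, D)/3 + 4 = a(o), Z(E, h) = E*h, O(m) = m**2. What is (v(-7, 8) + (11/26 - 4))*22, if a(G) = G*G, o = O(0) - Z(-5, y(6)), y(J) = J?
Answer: 767745/13 ≈ 59057.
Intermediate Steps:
o = 30 (o = 0**2 - (-5)*6 = 0 - 1*(-30) = 0 + 30 = 30)
a(G) = G**2
v(V, D) = 2688 (v(V, D) = -12 + 3*30**2 = -12 + 3*900 = -12 + 2700 = 2688)
(v(-7, 8) + (11/26 - 4))*22 = (2688 + (11/26 - 4))*22 = (2688 - 93/26)*22 = (69795/26)*22 = 767745/13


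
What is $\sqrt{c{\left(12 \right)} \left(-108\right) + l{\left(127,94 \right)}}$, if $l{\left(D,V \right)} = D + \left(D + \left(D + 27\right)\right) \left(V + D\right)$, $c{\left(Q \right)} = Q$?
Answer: $2 \sqrt{15233} \approx 246.84$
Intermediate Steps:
$l{\left(D,V \right)} = D + \left(27 + 2 D\right) \left(D + V\right)$ ($l{\left(D,V \right)} = D + \left(D + \left(27 + D\right)\right) \left(D + V\right) = D + \left(27 + 2 D\right) \left(D + V\right)$)
$\sqrt{c{\left(12 \right)} \left(-108\right) + l{\left(127,94 \right)}} = \sqrt{12 \left(-108\right) + \left(2 \cdot 127^{2} + 27 \cdot 94 + 28 \cdot 127 + 2 \cdot 127 \cdot 94\right)} = \sqrt{-1296 + \left(2 \cdot 16129 + 2538 + 3556 + 23876\right)} = \sqrt{-1296 + \left(32258 + 2538 + 3556 + 23876\right)} = \sqrt{-1296 + 62228} = \sqrt{60932} = 2 \sqrt{15233}$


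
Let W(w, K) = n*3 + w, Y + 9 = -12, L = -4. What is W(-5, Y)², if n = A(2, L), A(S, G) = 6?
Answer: 169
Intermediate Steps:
Y = -21 (Y = -9 - 12 = -21)
n = 6
W(w, K) = 18 + w (W(w, K) = 6*3 + w = 18 + w)
W(-5, Y)² = (18 - 5)² = 13² = 169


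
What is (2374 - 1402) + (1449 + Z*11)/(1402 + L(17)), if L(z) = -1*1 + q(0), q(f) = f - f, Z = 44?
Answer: 1363705/1401 ≈ 973.38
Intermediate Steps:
q(f) = 0
L(z) = -1 (L(z) = -1*1 + 0 = -1 + 0 = -1)
(2374 - 1402) + (1449 + Z*11)/(1402 + L(17)) = (2374 - 1402) + (1449 + 44*11)/(1402 - 1) = 972 + (1449 + 484)/1401 = 972 + 1933*(1/1401) = 972 + 1933/1401 = 1363705/1401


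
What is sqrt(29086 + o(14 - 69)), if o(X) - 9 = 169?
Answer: 4*sqrt(1829) ≈ 171.07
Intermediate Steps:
o(X) = 178 (o(X) = 9 + 169 = 178)
sqrt(29086 + o(14 - 69)) = sqrt(29086 + 178) = sqrt(29264) = 4*sqrt(1829)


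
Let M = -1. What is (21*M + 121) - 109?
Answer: -9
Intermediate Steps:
(21*M + 121) - 109 = (21*(-1) + 121) - 109 = (-21 + 121) - 109 = 100 - 109 = -9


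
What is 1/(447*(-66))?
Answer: -1/29502 ≈ -3.3896e-5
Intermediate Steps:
1/(447*(-66)) = 1/(-29502) = -1/29502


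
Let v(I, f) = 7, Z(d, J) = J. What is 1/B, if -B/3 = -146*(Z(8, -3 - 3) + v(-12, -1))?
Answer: 1/438 ≈ 0.0022831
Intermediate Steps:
B = 438 (B = -(-438)*((-3 - 3) + 7) = -(-438)*(-6 + 7) = -(-438) = -3*(-146) = 438)
1/B = 1/438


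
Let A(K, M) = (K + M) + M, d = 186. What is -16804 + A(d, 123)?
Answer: -16372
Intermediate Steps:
A(K, M) = K + 2*M
-16804 + A(d, 123) = -16804 + (186 + 2*123) = -16804 + (186 + 246) = -16804 + 432 = -16372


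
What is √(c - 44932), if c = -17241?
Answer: I*√62173 ≈ 249.35*I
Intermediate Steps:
√(c - 44932) = √(-17241 - 44932) = √(-62173) = I*√62173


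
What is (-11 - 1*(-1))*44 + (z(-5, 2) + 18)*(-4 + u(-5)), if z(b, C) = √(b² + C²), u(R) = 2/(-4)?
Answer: -521 - 9*√29/2 ≈ -545.23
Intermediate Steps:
u(R) = -½ (u(R) = -¼*2 = -½)
z(b, C) = √(C² + b²)
(-11 - 1*(-1))*44 + (z(-5, 2) + 18)*(-4 + u(-5)) = (-11 - 1*(-1))*44 + (√(2² + (-5)²) + 18)*(-4 - ½) = (-11 + 1)*44 + (√(4 + 25) + 18)*(-9/2) = -10*44 + (√29 + 18)*(-9/2) = -440 + (18 + √29)*(-9/2) = -440 + (-81 - 9*√29/2) = -521 - 9*√29/2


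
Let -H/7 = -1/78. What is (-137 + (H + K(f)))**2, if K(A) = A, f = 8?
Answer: 101103025/6084 ≈ 16618.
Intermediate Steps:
H = 7/78 (H = -(-7)/78 = -7*(-1/78) = 7/78 ≈ 0.089744)
(-137 + (H + K(f)))**2 = (-137 + (7/78 + 8))**2 = (-137 + 631/78)**2 = (-10055/78)**2 = 101103025/6084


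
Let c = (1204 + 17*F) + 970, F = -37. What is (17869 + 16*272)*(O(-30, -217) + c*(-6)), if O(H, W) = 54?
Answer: -204788736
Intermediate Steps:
c = 1545 (c = (1204 + 17*(-37)) + 970 = (1204 - 629) + 970 = 575 + 970 = 1545)
(17869 + 16*272)*(O(-30, -217) + c*(-6)) = (17869 + 16*272)*(54 + 1545*(-6)) = (17869 + 4352)*(54 - 9270) = 22221*(-9216) = -204788736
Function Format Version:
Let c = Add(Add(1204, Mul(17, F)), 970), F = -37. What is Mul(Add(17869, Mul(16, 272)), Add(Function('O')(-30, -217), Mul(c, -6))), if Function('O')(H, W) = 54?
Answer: -204788736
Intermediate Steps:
c = 1545 (c = Add(Add(1204, Mul(17, -37)), 970) = Add(Add(1204, -629), 970) = Add(575, 970) = 1545)
Mul(Add(17869, Mul(16, 272)), Add(Function('O')(-30, -217), Mul(c, -6))) = Mul(Add(17869, Mul(16, 272)), Add(54, Mul(1545, -6))) = Mul(Add(17869, 4352), Add(54, -9270)) = Mul(22221, -9216) = -204788736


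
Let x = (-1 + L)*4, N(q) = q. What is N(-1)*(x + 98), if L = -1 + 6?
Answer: -114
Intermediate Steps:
L = 5
x = 16 (x = (-1 + 5)*4 = 4*4 = 16)
N(-1)*(x + 98) = -(16 + 98) = -1*114 = -114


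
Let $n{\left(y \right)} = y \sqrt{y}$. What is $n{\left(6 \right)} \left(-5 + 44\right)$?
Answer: $234 \sqrt{6} \approx 573.18$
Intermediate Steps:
$n{\left(y \right)} = y^{\frac{3}{2}}$
$n{\left(6 \right)} \left(-5 + 44\right) = 6^{\frac{3}{2}} \left(-5 + 44\right) = 6 \sqrt{6} \cdot 39 = 234 \sqrt{6}$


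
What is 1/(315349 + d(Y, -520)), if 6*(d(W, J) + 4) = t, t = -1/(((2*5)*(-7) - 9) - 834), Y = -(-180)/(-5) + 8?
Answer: 5478/1727459911 ≈ 3.1711e-6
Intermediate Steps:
Y = -28 (Y = -(-180)*(-1)/5 + 8 = -12*3 + 8 = -36 + 8 = -28)
t = 1/913 (t = -1/((10*(-7) - 9) - 834) = -1/((-70 - 9) - 834) = -1/(-79 - 834) = -1/(-913) = -1*(-1/913) = 1/913 ≈ 0.0010953)
d(W, J) = -21911/5478 (d(W, J) = -4 + (1/6)*(1/913) = -4 + 1/5478 = -21911/5478)
1/(315349 + d(Y, -520)) = 1/(315349 - 21911/5478) = 1/(1727459911/5478) = 5478/1727459911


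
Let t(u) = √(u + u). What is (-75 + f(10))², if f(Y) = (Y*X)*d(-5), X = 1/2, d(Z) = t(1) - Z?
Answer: 2550 - 500*√2 ≈ 1842.9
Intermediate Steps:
t(u) = √2*√u (t(u) = √(2*u) = √2*√u)
d(Z) = √2 - Z (d(Z) = √2*√1 - Z = √2*1 - Z = √2 - Z)
X = ½ ≈ 0.50000
f(Y) = Y*(5 + √2)/2 (f(Y) = (Y*(½))*(√2 - 1*(-5)) = (Y/2)*(√2 + 5) = (Y/2)*(5 + √2) = Y*(5 + √2)/2)
(-75 + f(10))² = (-75 + (½)*10*(5 + √2))² = (-75 + (25 + 5*√2))² = (-50 + 5*√2)²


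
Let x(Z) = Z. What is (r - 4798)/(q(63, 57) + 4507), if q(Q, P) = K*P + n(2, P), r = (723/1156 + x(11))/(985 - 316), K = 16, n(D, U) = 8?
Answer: -3710587033/4197046428 ≈ -0.88410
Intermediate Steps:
r = 13439/773364 (r = (723/1156 + 11)/(985 - 316) = (723*(1/1156) + 11)/669 = (723/1156 + 11)*(1/669) = (13439/1156)*(1/669) = 13439/773364 ≈ 0.017377)
q(Q, P) = 8 + 16*P (q(Q, P) = 16*P + 8 = 8 + 16*P)
(r - 4798)/(q(63, 57) + 4507) = (13439/773364 - 4798)/((8 + 16*57) + 4507) = -3710587033/(773364*((8 + 912) + 4507)) = -3710587033/(773364*(920 + 4507)) = -3710587033/773364/5427 = -3710587033/773364*1/5427 = -3710587033/4197046428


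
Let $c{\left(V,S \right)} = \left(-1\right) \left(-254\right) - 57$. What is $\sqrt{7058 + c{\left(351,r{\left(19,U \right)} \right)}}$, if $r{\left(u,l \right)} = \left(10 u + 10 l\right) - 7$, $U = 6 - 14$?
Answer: $\sqrt{7255} \approx 85.176$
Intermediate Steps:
$U = -8$ ($U = 6 - 14 = -8$)
$r{\left(u,l \right)} = -7 + 10 l + 10 u$ ($r{\left(u,l \right)} = \left(10 l + 10 u\right) - 7 = -7 + 10 l + 10 u$)
$c{\left(V,S \right)} = 197$ ($c{\left(V,S \right)} = 254 - 57 = 197$)
$\sqrt{7058 + c{\left(351,r{\left(19,U \right)} \right)}} = \sqrt{7058 + 197} = \sqrt{7255}$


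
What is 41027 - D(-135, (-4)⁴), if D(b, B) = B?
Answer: 40771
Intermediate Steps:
41027 - D(-135, (-4)⁴) = 41027 - 1*(-4)⁴ = 41027 - 1*256 = 41027 - 256 = 40771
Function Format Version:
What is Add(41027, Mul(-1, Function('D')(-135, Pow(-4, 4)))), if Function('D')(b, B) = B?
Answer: 40771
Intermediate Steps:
Add(41027, Mul(-1, Function('D')(-135, Pow(-4, 4)))) = Add(41027, Mul(-1, Pow(-4, 4))) = Add(41027, Mul(-1, 256)) = Add(41027, -256) = 40771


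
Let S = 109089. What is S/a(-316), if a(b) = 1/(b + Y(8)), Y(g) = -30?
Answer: -37744794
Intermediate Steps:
a(b) = 1/(-30 + b) (a(b) = 1/(b - 30) = 1/(-30 + b))
S/a(-316) = 109089/(1/(-30 - 316)) = 109089/(1/(-346)) = 109089/(-1/346) = 109089*(-346) = -37744794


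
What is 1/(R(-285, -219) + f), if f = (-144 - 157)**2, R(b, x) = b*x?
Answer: 1/153016 ≈ 6.5353e-6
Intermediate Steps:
f = 90601 (f = (-301)**2 = 90601)
1/(R(-285, -219) + f) = 1/(-285*(-219) + 90601) = 1/(62415 + 90601) = 1/153016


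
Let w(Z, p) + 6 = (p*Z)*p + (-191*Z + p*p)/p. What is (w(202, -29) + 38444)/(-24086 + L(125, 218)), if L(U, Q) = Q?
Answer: -467617/53244 ≈ -8.7825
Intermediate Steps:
w(Z, p) = -6 + Z*p² + (p² - 191*Z)/p (w(Z, p) = -6 + ((p*Z)*p + (-191*Z + p*p)/p) = -6 + ((Z*p)*p + (-191*Z + p²)/p) = -6 + (Z*p² + (p² - 191*Z)/p) = -6 + Z*p² + (p² - 191*Z)/p)
(w(202, -29) + 38444)/(-24086 + L(125, 218)) = ((-6 - 29 + 202*(-29)² - 191*202/(-29)) + 38444)/(-24086 + 218) = ((-6 - 29 + 202*841 - 191*202*(-1/29)) + 38444)/(-23868) = ((-6 - 29 + 169882 + 38582/29) + 38444)*(-1/23868) = (4964145/29 + 38444)*(-1/23868) = (6079021/29)*(-1/23868) = -467617/53244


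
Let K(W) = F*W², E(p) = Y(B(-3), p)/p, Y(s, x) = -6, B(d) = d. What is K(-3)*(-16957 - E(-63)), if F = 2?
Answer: -2136594/7 ≈ -3.0523e+5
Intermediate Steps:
E(p) = -6/p
K(W) = 2*W²
K(-3)*(-16957 - E(-63)) = (2*(-3)²)*(-16957 - (-6)/(-63)) = (2*9)*(-16957 - (-6)*(-1)/63) = 18*(-16957 - 1*2/21) = 18*(-16957 - 2/21) = 18*(-356099/21) = -2136594/7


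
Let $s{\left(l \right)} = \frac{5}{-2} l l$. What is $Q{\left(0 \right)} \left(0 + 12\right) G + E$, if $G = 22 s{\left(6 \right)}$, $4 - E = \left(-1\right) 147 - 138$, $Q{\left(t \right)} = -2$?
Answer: $47809$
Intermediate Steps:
$s{\left(l \right)} = - \frac{5 l^{2}}{2}$ ($s{\left(l \right)} = 5 \left(- \frac{1}{2}\right) l l = - \frac{5 l}{2} l = - \frac{5 l^{2}}{2}$)
$E = 289$ ($E = 4 - \left(\left(-1\right) 147 - 138\right) = 4 - \left(-147 - 138\right) = 4 - -285 = 4 + 285 = 289$)
$G = -1980$ ($G = 22 \left(- \frac{5 \cdot 6^{2}}{2}\right) = 22 \left(\left(- \frac{5}{2}\right) 36\right) = 22 \left(-90\right) = -1980$)
$Q{\left(0 \right)} \left(0 + 12\right) G + E = - 2 \left(0 + 12\right) \left(-1980\right) + 289 = \left(-2\right) 12 \left(-1980\right) + 289 = \left(-24\right) \left(-1980\right) + 289 = 47520 + 289 = 47809$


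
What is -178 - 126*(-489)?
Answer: 61436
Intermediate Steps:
-178 - 126*(-489) = -178 + 61614 = 61436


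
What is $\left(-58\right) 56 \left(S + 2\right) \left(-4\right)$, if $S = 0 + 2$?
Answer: $51968$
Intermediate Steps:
$S = 2$
$\left(-58\right) 56 \left(S + 2\right) \left(-4\right) = \left(-58\right) 56 \left(2 + 2\right) \left(-4\right) = - 3248 \cdot 4 \left(-4\right) = \left(-3248\right) \left(-16\right) = 51968$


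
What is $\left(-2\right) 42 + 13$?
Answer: $-71$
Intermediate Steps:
$\left(-2\right) 42 + 13 = -84 + 13 = -71$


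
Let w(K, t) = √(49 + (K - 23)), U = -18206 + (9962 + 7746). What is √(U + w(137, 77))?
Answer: √(-498 + √163) ≈ 22.028*I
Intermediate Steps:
U = -498 (U = -18206 + 17708 = -498)
w(K, t) = √(26 + K) (w(K, t) = √(49 + (-23 + K)) = √(26 + K))
√(U + w(137, 77)) = √(-498 + √(26 + 137)) = √(-498 + √163)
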